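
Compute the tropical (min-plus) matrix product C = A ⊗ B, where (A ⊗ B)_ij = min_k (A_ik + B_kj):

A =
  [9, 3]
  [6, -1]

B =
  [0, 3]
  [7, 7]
A ⊗ B =
  [9, 10]
  [6, 6]

Apply the min-plus product entry-by-entry:
  C[0][0] = min over k of (A[0][0] + B[0][0] = 9 + 0 = 9, A[0][1] + B[1][0] = 3 + 7 = 10) = 9 (attained at k = 0)
  C[0][1] = min over k of (A[0][0] + B[0][1] = 9 + 3 = 12, A[0][1] + B[1][1] = 3 + 7 = 10) = 10 (attained at k = 1)
  C[1][0] = min over k of (A[1][0] + B[0][0] = 6 + 0 = 6, A[1][1] + B[1][0] = -1 + 7 = 6) = 6 (attained at k = 0)
  C[1][1] = min over k of (A[1][0] + B[0][1] = 6 + 3 = 9, A[1][1] + B[1][1] = -1 + 7 = 6) = 6 (attained at k = 1)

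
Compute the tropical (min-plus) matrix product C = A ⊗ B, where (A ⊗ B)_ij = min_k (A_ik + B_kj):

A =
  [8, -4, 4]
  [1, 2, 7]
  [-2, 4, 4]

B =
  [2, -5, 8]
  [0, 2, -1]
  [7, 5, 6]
A ⊗ B =
  [-4, -2, -5]
  [2, -4, 1]
  [0, -7, 3]

Apply the min-plus product entry-by-entry:
  C[0][0] = min over k of (A[0][0] + B[0][0] = 8 + 2 = 10, A[0][1] + B[1][0] = -4 + 0 = -4, A[0][2] + B[2][0] = 4 + 7 = 11) = -4 (attained at k = 1)
  C[0][1] = min over k of (A[0][0] + B[0][1] = 8 + -5 = 3, A[0][1] + B[1][1] = -4 + 2 = -2, A[0][2] + B[2][1] = 4 + 5 = 9) = -2 (attained at k = 1)
  C[0][2] = min over k of (A[0][0] + B[0][2] = 8 + 8 = 16, A[0][1] + B[1][2] = -4 + -1 = -5, A[0][2] + B[2][2] = 4 + 6 = 10) = -5 (attained at k = 1)
  C[1][0] = min over k of (A[1][0] + B[0][0] = 1 + 2 = 3, A[1][1] + B[1][0] = 2 + 0 = 2, A[1][2] + B[2][0] = 7 + 7 = 14) = 2 (attained at k = 1)
  C[1][1] = min over k of (A[1][0] + B[0][1] = 1 + -5 = -4, A[1][1] + B[1][1] = 2 + 2 = 4, A[1][2] + B[2][1] = 7 + 5 = 12) = -4 (attained at k = 0)
  C[1][2] = min over k of (A[1][0] + B[0][2] = 1 + 8 = 9, A[1][1] + B[1][2] = 2 + -1 = 1, A[1][2] + B[2][2] = 7 + 6 = 13) = 1 (attained at k = 1)
  C[2][0] = min over k of (A[2][0] + B[0][0] = -2 + 2 = 0, A[2][1] + B[1][0] = 4 + 0 = 4, A[2][2] + B[2][0] = 4 + 7 = 11) = 0 (attained at k = 0)
  C[2][1] = min over k of (A[2][0] + B[0][1] = -2 + -5 = -7, A[2][1] + B[1][1] = 4 + 2 = 6, A[2][2] + B[2][1] = 4 + 5 = 9) = -7 (attained at k = 0)
  C[2][2] = min over k of (A[2][0] + B[0][2] = -2 + 8 = 6, A[2][1] + B[1][2] = 4 + -1 = 3, A[2][2] + B[2][2] = 4 + 6 = 10) = 3 (attained at k = 1)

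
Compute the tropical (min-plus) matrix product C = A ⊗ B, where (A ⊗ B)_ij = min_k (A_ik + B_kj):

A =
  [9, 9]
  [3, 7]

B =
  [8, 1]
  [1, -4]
A ⊗ B =
  [10, 5]
  [8, 3]

Apply the min-plus product entry-by-entry:
  C[0][0] = min over k of (A[0][0] + B[0][0] = 9 + 8 = 17, A[0][1] + B[1][0] = 9 + 1 = 10) = 10 (attained at k = 1)
  C[0][1] = min over k of (A[0][0] + B[0][1] = 9 + 1 = 10, A[0][1] + B[1][1] = 9 + -4 = 5) = 5 (attained at k = 1)
  C[1][0] = min over k of (A[1][0] + B[0][0] = 3 + 8 = 11, A[1][1] + B[1][0] = 7 + 1 = 8) = 8 (attained at k = 1)
  C[1][1] = min over k of (A[1][0] + B[0][1] = 3 + 1 = 4, A[1][1] + B[1][1] = 7 + -4 = 3) = 3 (attained at k = 1)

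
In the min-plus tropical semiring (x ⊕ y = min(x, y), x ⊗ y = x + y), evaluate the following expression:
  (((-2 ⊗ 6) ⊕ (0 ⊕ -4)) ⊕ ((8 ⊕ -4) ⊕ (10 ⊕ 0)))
(((-2 ⊗ 6) ⊕ (0 ⊕ -4)) ⊕ ((8 ⊕ -4) ⊕ (10 ⊕ 0))) = -4

Expand innermost to outermost. Recall ⊕ takes the minimum of its arguments and ⊗ takes their sum. Working out the expression (((-2 ⊗ 6) ⊕ (0 ⊕ -4)) ⊕ ((8 ⊕ -4) ⊕ (10 ⊕ 0))) gives -4.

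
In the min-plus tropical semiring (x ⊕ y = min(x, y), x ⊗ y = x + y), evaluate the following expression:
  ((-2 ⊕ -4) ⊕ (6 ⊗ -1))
((-2 ⊕ -4) ⊕ (6 ⊗ -1)) = -4

Expand innermost to outermost. Recall ⊕ takes the minimum of its arguments and ⊗ takes their sum. Working out the expression ((-2 ⊕ -4) ⊕ (6 ⊗ -1)) gives -4.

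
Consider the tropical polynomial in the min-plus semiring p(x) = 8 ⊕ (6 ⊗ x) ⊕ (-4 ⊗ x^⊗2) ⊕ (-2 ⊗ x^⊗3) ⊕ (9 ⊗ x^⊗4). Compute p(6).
p(6) = 8

A tropical monomial a ⊗ x^⊗i evaluates to a + i · x. Evaluating each term at x = 6:
  Term 0 contributes 8 + 0 · 6 = 8
  Term 1 contributes 6 + 1 · 6 = 12
  Term 2 contributes -4 + 2 · 6 = 8
  Term 3 contributes -2 + 3 · 6 = 16
  Term 4 contributes 9 + 4 · 6 = 33
p(6) = ⊕ of these = min[8, 12, 8, 16, 33] = 8.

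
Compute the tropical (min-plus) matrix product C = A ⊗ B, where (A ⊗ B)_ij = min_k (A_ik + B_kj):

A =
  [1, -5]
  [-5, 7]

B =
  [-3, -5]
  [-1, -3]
A ⊗ B =
  [-6, -8]
  [-8, -10]

Apply the min-plus product entry-by-entry:
  C[0][0] = min over k of (A[0][0] + B[0][0] = 1 + -3 = -2, A[0][1] + B[1][0] = -5 + -1 = -6) = -6 (attained at k = 1)
  C[0][1] = min over k of (A[0][0] + B[0][1] = 1 + -5 = -4, A[0][1] + B[1][1] = -5 + -3 = -8) = -8 (attained at k = 1)
  C[1][0] = min over k of (A[1][0] + B[0][0] = -5 + -3 = -8, A[1][1] + B[1][0] = 7 + -1 = 6) = -8 (attained at k = 0)
  C[1][1] = min over k of (A[1][0] + B[0][1] = -5 + -5 = -10, A[1][1] + B[1][1] = 7 + -3 = 4) = -10 (attained at k = 0)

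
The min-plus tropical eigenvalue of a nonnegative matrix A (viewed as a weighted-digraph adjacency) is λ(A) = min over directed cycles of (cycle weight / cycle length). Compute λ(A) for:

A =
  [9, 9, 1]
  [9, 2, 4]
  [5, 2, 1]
λ(A) = 1

Enumerate directed cycles and compute their means (weight / length). Sample:
  cycle 0 → 0: weight = 9, length = 1, mean = 9/1 ≈ 9.000
  cycle 1 → 1: weight = 2, length = 1, mean = 2/1 ≈ 2.000
  cycle 2 → 2: weight = 1, length = 1, mean = 1/1 ≈ 1.000
  cycle 0 → 1 → 0: weight = 18, length = 2, mean = 18/2 ≈ 9.000
  cycle 0 → 2 → 0: weight = 6, length = 2, mean = 6/2 ≈ 3.000
  cycle 1 → 0 → 1: weight = 18, length = 2, mean = 18/2 ≈ 9.000
Minimum mean = 1.000, attained e.g. along the cycle 2 → 2 with weight 1 and length 1. So λ(A) = 1/1 = 1.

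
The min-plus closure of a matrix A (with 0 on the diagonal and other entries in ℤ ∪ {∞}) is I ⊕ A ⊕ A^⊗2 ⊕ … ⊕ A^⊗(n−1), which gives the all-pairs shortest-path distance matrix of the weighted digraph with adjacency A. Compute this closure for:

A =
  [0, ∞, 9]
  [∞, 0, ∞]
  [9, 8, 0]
Closure =
  [0, 17, 9]
  [∞, 0, ∞]
  [9, 8, 0]

This is the Floyd-Warshall all-pairs shortest-path computation. For each intermediate vertex k = 0, 1, …, 2, update dist[i][j] ← min(dist[i][j], dist[i][k] + dist[k][j]). The final matrix gives, for each (i, j), the minimum total weight of any directed path from i to j (possibly empty when i = j).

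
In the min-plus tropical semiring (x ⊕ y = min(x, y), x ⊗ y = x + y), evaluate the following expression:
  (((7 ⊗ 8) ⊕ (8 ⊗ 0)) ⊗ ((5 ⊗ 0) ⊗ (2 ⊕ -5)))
(((7 ⊗ 8) ⊕ (8 ⊗ 0)) ⊗ ((5 ⊗ 0) ⊗ (2 ⊕ -5))) = 8

Expand innermost to outermost. Recall ⊕ takes the minimum of its arguments and ⊗ takes their sum. Working out the expression (((7 ⊗ 8) ⊕ (8 ⊗ 0)) ⊗ ((5 ⊗ 0) ⊗ (2 ⊕ -5))) gives 8.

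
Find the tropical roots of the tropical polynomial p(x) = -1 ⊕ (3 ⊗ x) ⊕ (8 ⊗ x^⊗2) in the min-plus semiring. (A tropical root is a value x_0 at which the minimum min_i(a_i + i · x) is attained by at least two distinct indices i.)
Roots: {-5, -4}

Each tropical root is a break point of the lower envelope of the lines y = a_i + i · x (there are 3 lines, with slopes 0, 1, ..., 2). Only the lines that attain the minimum somewhere contribute to roots; other lines are dominated. Here the surviving (envelope) indices are i = 2, i = 1, i = 0.
Intersections between consecutive envelope lines give the roots: for adjacent envelope indices i < j the intersection is x = (a_i − a_j) / (j − i). Reading off the sorted break points: {-5, -4}.
Verification: at each break x_0, at least two indices attain the minimum of min_i(a_i + i · x_0).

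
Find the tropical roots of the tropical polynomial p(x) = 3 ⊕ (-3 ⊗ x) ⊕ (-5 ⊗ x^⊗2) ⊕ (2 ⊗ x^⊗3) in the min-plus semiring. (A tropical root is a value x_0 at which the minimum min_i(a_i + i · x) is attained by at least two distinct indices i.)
Roots: {-7, 2, 6}

Each tropical root is a break point of the lower envelope of the lines y = a_i + i · x (there are 4 lines, with slopes 0, 1, ..., 3). Only the lines that attain the minimum somewhere contribute to roots; other lines are dominated. Here the surviving (envelope) indices are i = 3, i = 2, i = 1, i = 0.
Intersections between consecutive envelope lines give the roots: for adjacent envelope indices i < j the intersection is x = (a_i − a_j) / (j − i). Reading off the sorted break points: {-7, 2, 6}.
Verification: at each break x_0, at least two indices attain the minimum of min_i(a_i + i · x_0).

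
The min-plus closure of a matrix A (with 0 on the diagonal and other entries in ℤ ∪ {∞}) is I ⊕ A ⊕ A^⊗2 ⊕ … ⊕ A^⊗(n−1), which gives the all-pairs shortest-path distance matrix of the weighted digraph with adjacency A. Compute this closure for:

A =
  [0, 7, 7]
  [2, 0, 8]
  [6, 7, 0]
Closure =
  [0, 7, 7]
  [2, 0, 8]
  [6, 7, 0]

This is the Floyd-Warshall all-pairs shortest-path computation. For each intermediate vertex k = 0, 1, …, 2, update dist[i][j] ← min(dist[i][j], dist[i][k] + dist[k][j]). The final matrix gives, for each (i, j), the minimum total weight of any directed path from i to j (possibly empty when i = j).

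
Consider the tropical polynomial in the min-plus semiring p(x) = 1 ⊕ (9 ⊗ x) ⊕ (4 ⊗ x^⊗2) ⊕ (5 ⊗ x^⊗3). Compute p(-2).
p(-2) = -1

A tropical monomial a ⊗ x^⊗i evaluates to a + i · x. Evaluating each term at x = -2:
  Term 0 contributes 1 + 0 · -2 = 1
  Term 1 contributes 9 + 1 · -2 = 7
  Term 2 contributes 4 + 2 · -2 = 0
  Term 3 contributes 5 + 3 · -2 = -1
p(-2) = ⊕ of these = min[1, 7, 0, -1] = -1.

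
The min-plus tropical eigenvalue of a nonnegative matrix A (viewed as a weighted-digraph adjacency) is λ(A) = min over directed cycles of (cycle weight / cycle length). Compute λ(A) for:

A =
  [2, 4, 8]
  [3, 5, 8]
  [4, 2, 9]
λ(A) = 2

Enumerate directed cycles and compute their means (weight / length). Sample:
  cycle 0 → 0: weight = 2, length = 1, mean = 2/1 ≈ 2.000
  cycle 1 → 1: weight = 5, length = 1, mean = 5/1 ≈ 5.000
  cycle 2 → 2: weight = 9, length = 1, mean = 9/1 ≈ 9.000
  cycle 0 → 1 → 0: weight = 7, length = 2, mean = 7/2 ≈ 3.500
  cycle 0 → 2 → 0: weight = 12, length = 2, mean = 12/2 ≈ 6.000
  cycle 1 → 0 → 1: weight = 7, length = 2, mean = 7/2 ≈ 3.500
Minimum mean = 2.000, attained e.g. along the cycle 0 → 0 with weight 2 and length 1. So λ(A) = 2/1 = 2.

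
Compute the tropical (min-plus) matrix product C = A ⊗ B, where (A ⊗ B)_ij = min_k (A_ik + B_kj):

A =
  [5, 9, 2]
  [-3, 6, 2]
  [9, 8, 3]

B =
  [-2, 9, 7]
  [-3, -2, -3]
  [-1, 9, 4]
A ⊗ B =
  [1, 7, 6]
  [-5, 4, 3]
  [2, 6, 5]

Apply the min-plus product entry-by-entry:
  C[0][0] = min over k of (A[0][0] + B[0][0] = 5 + -2 = 3, A[0][1] + B[1][0] = 9 + -3 = 6, A[0][2] + B[2][0] = 2 + -1 = 1) = 1 (attained at k = 2)
  C[0][1] = min over k of (A[0][0] + B[0][1] = 5 + 9 = 14, A[0][1] + B[1][1] = 9 + -2 = 7, A[0][2] + B[2][1] = 2 + 9 = 11) = 7 (attained at k = 1)
  C[0][2] = min over k of (A[0][0] + B[0][2] = 5 + 7 = 12, A[0][1] + B[1][2] = 9 + -3 = 6, A[0][2] + B[2][2] = 2 + 4 = 6) = 6 (attained at k = 1)
  C[1][0] = min over k of (A[1][0] + B[0][0] = -3 + -2 = -5, A[1][1] + B[1][0] = 6 + -3 = 3, A[1][2] + B[2][0] = 2 + -1 = 1) = -5 (attained at k = 0)
  C[1][1] = min over k of (A[1][0] + B[0][1] = -3 + 9 = 6, A[1][1] + B[1][1] = 6 + -2 = 4, A[1][2] + B[2][1] = 2 + 9 = 11) = 4 (attained at k = 1)
  C[1][2] = min over k of (A[1][0] + B[0][2] = -3 + 7 = 4, A[1][1] + B[1][2] = 6 + -3 = 3, A[1][2] + B[2][2] = 2 + 4 = 6) = 3 (attained at k = 1)
  C[2][0] = min over k of (A[2][0] + B[0][0] = 9 + -2 = 7, A[2][1] + B[1][0] = 8 + -3 = 5, A[2][2] + B[2][0] = 3 + -1 = 2) = 2 (attained at k = 2)
  C[2][1] = min over k of (A[2][0] + B[0][1] = 9 + 9 = 18, A[2][1] + B[1][1] = 8 + -2 = 6, A[2][2] + B[2][1] = 3 + 9 = 12) = 6 (attained at k = 1)
  C[2][2] = min over k of (A[2][0] + B[0][2] = 9 + 7 = 16, A[2][1] + B[1][2] = 8 + -3 = 5, A[2][2] + B[2][2] = 3 + 4 = 7) = 5 (attained at k = 1)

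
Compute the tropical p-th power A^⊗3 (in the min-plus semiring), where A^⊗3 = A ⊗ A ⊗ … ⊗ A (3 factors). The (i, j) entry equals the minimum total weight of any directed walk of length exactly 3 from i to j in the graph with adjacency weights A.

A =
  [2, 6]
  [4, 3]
A^⊗3 =
  [6, 10]
  [8, 9]

Each entry (A^⊗3)_ij equals the minimum over all length-3 walks i = v_0 → v_1 → … → v_3 = j of Σ_t A[v_t][v_{t+1}]. For example, for (i, j) = (0, 1) we minimise over 4 possible intermediate vertex sequences; the minimum is 10, attained along the walk 0 → 0 → 0 → 1.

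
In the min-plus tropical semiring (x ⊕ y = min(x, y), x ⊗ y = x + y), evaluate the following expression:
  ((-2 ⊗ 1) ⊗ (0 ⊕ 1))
((-2 ⊗ 1) ⊗ (0 ⊕ 1)) = -1

Expand innermost to outermost. Recall ⊕ takes the minimum of its arguments and ⊗ takes their sum. Working out the expression ((-2 ⊗ 1) ⊗ (0 ⊕ 1)) gives -1.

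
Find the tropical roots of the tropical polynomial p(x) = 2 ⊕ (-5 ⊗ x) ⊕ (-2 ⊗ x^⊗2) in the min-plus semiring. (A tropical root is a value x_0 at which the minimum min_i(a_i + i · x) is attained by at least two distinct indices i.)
Roots: {-3, 7}

Each tropical root is a break point of the lower envelope of the lines y = a_i + i · x (there are 3 lines, with slopes 0, 1, ..., 2). Only the lines that attain the minimum somewhere contribute to roots; other lines are dominated. Here the surviving (envelope) indices are i = 2, i = 1, i = 0.
Intersections between consecutive envelope lines give the roots: for adjacent envelope indices i < j the intersection is x = (a_i − a_j) / (j − i). Reading off the sorted break points: {-3, 7}.
Verification: at each break x_0, at least two indices attain the minimum of min_i(a_i + i · x_0).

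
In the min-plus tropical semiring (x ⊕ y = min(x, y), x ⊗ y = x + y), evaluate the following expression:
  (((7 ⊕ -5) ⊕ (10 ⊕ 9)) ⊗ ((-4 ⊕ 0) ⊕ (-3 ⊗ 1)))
(((7 ⊕ -5) ⊕ (10 ⊕ 9)) ⊗ ((-4 ⊕ 0) ⊕ (-3 ⊗ 1))) = -9

Expand innermost to outermost. Recall ⊕ takes the minimum of its arguments and ⊗ takes their sum. Working out the expression (((7 ⊕ -5) ⊕ (10 ⊕ 9)) ⊗ ((-4 ⊕ 0) ⊕ (-3 ⊗ 1))) gives -9.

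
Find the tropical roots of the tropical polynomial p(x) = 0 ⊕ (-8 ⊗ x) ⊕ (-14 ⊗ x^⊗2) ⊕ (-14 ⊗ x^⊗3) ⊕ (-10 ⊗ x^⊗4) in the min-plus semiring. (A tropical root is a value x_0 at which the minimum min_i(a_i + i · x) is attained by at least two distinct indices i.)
Roots: {-4, 0, 6, 8}

Each tropical root is a break point of the lower envelope of the lines y = a_i + i · x (there are 5 lines, with slopes 0, 1, ..., 4). Only the lines that attain the minimum somewhere contribute to roots; other lines are dominated. Here the surviving (envelope) indices are i = 4, i = 3, i = 2, i = 1, i = 0.
Intersections between consecutive envelope lines give the roots: for adjacent envelope indices i < j the intersection is x = (a_i − a_j) / (j − i). Reading off the sorted break points: {-4, 0, 6, 8}.
Verification: at each break x_0, at least two indices attain the minimum of min_i(a_i + i · x_0).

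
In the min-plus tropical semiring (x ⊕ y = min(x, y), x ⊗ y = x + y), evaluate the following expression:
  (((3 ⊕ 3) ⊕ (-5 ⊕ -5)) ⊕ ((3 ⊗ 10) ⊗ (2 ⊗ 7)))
(((3 ⊕ 3) ⊕ (-5 ⊕ -5)) ⊕ ((3 ⊗ 10) ⊗ (2 ⊗ 7))) = -5

Expand innermost to outermost. Recall ⊕ takes the minimum of its arguments and ⊗ takes their sum. Working out the expression (((3 ⊕ 3) ⊕ (-5 ⊕ -5)) ⊕ ((3 ⊗ 10) ⊗ (2 ⊗ 7))) gives -5.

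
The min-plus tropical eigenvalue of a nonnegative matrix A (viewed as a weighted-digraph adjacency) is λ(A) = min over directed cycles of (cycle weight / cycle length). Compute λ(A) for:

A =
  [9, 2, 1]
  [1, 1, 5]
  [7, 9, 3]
λ(A) = 1

Enumerate directed cycles and compute their means (weight / length). Sample:
  cycle 0 → 0: weight = 9, length = 1, mean = 9/1 ≈ 9.000
  cycle 1 → 1: weight = 1, length = 1, mean = 1/1 ≈ 1.000
  cycle 2 → 2: weight = 3, length = 1, mean = 3/1 ≈ 3.000
  cycle 0 → 1 → 0: weight = 3, length = 2, mean = 3/2 ≈ 1.500
  cycle 0 → 2 → 0: weight = 8, length = 2, mean = 8/2 ≈ 4.000
  cycle 1 → 0 → 1: weight = 3, length = 2, mean = 3/2 ≈ 1.500
Minimum mean = 1.000, attained e.g. along the cycle 1 → 1 with weight 1 and length 1. So λ(A) = 1/1 = 1.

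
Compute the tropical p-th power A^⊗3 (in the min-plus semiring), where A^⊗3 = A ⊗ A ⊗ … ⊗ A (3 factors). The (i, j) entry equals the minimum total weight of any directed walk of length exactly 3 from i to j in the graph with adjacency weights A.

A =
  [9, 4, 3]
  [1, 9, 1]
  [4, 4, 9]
A^⊗3 =
  [8, 9, 8]
  [6, 8, 6]
  [9, 9, 8]

Each entry (A^⊗3)_ij equals the minimum over all length-3 walks i = v_0 → v_1 → … → v_3 = j of Σ_t A[v_t][v_{t+1}]. For example, for (i, j) = (0, 2) we minimise over 9 possible intermediate vertex sequences; the minimum is 8, attained along the walk 0 → 1 → 0 → 2.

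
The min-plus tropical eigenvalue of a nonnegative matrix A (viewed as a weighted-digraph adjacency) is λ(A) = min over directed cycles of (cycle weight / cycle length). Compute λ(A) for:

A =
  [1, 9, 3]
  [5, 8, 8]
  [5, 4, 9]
λ(A) = 1

Enumerate directed cycles and compute their means (weight / length). Sample:
  cycle 0 → 0: weight = 1, length = 1, mean = 1/1 ≈ 1.000
  cycle 1 → 1: weight = 8, length = 1, mean = 8/1 ≈ 8.000
  cycle 2 → 2: weight = 9, length = 1, mean = 9/1 ≈ 9.000
  cycle 0 → 1 → 0: weight = 14, length = 2, mean = 14/2 ≈ 7.000
  cycle 0 → 2 → 0: weight = 8, length = 2, mean = 8/2 ≈ 4.000
  cycle 1 → 0 → 1: weight = 14, length = 2, mean = 14/2 ≈ 7.000
Minimum mean = 1.000, attained e.g. along the cycle 0 → 0 with weight 1 and length 1. So λ(A) = 1/1 = 1.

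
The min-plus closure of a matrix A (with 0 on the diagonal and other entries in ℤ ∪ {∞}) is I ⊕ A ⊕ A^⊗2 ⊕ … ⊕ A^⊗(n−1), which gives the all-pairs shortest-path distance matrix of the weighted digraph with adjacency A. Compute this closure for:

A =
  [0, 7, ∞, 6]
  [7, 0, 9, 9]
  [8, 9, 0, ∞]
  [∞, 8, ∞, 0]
Closure =
  [0, 7, 16, 6]
  [7, 0, 9, 9]
  [8, 9, 0, 14]
  [15, 8, 17, 0]

This is the Floyd-Warshall all-pairs shortest-path computation. For each intermediate vertex k = 0, 1, …, 3, update dist[i][j] ← min(dist[i][j], dist[i][k] + dist[k][j]). The final matrix gives, for each (i, j), the minimum total weight of any directed path from i to j (possibly empty when i = j).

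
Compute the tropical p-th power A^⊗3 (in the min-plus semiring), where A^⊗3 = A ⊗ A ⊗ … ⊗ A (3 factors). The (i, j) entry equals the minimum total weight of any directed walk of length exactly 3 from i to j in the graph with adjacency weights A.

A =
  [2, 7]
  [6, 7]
A^⊗3 =
  [6, 11]
  [10, 15]

Each entry (A^⊗3)_ij equals the minimum over all length-3 walks i = v_0 → v_1 → … → v_3 = j of Σ_t A[v_t][v_{t+1}]. For example, for (i, j) = (0, 1) we minimise over 4 possible intermediate vertex sequences; the minimum is 11, attained along the walk 0 → 0 → 0 → 1.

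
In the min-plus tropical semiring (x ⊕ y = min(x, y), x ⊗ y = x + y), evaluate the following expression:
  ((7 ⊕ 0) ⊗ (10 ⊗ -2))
((7 ⊕ 0) ⊗ (10 ⊗ -2)) = 8

Expand innermost to outermost. Recall ⊕ takes the minimum of its arguments and ⊗ takes their sum. Working out the expression ((7 ⊕ 0) ⊗ (10 ⊗ -2)) gives 8.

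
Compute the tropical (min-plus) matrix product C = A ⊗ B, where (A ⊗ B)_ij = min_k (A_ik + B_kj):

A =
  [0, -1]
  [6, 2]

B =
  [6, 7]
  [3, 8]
A ⊗ B =
  [2, 7]
  [5, 10]

Apply the min-plus product entry-by-entry:
  C[0][0] = min over k of (A[0][0] + B[0][0] = 0 + 6 = 6, A[0][1] + B[1][0] = -1 + 3 = 2) = 2 (attained at k = 1)
  C[0][1] = min over k of (A[0][0] + B[0][1] = 0 + 7 = 7, A[0][1] + B[1][1] = -1 + 8 = 7) = 7 (attained at k = 0)
  C[1][0] = min over k of (A[1][0] + B[0][0] = 6 + 6 = 12, A[1][1] + B[1][0] = 2 + 3 = 5) = 5 (attained at k = 1)
  C[1][1] = min over k of (A[1][0] + B[0][1] = 6 + 7 = 13, A[1][1] + B[1][1] = 2 + 8 = 10) = 10 (attained at k = 1)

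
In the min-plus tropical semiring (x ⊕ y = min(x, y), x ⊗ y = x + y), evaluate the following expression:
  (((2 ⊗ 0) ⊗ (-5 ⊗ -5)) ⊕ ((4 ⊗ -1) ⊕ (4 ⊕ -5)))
(((2 ⊗ 0) ⊗ (-5 ⊗ -5)) ⊕ ((4 ⊗ -1) ⊕ (4 ⊕ -5))) = -8

Expand innermost to outermost. Recall ⊕ takes the minimum of its arguments and ⊗ takes their sum. Working out the expression (((2 ⊗ 0) ⊗ (-5 ⊗ -5)) ⊕ ((4 ⊗ -1) ⊕ (4 ⊕ -5))) gives -8.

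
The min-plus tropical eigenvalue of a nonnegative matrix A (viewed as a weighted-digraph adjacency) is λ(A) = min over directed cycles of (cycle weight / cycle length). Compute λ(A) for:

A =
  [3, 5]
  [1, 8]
λ(A) = 3

Enumerate directed cycles and compute their means (weight / length). Sample:
  cycle 0 → 0: weight = 3, length = 1, mean = 3/1 ≈ 3.000
  cycle 1 → 1: weight = 8, length = 1, mean = 8/1 ≈ 8.000
  cycle 0 → 1 → 0: weight = 6, length = 2, mean = 6/2 ≈ 3.000
  cycle 1 → 0 → 1: weight = 6, length = 2, mean = 6/2 ≈ 3.000
Minimum mean = 3.000, attained e.g. along the cycle 0 → 0 with weight 3 and length 1. So λ(A) = 3/1 = 3.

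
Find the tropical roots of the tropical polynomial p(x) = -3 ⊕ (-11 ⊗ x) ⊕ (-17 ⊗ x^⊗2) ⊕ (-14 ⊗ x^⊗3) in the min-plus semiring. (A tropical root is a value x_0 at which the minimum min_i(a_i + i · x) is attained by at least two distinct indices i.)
Roots: {-3, 6, 8}

Each tropical root is a break point of the lower envelope of the lines y = a_i + i · x (there are 4 lines, with slopes 0, 1, ..., 3). Only the lines that attain the minimum somewhere contribute to roots; other lines are dominated. Here the surviving (envelope) indices are i = 3, i = 2, i = 1, i = 0.
Intersections between consecutive envelope lines give the roots: for adjacent envelope indices i < j the intersection is x = (a_i − a_j) / (j − i). Reading off the sorted break points: {-3, 6, 8}.
Verification: at each break x_0, at least two indices attain the minimum of min_i(a_i + i · x_0).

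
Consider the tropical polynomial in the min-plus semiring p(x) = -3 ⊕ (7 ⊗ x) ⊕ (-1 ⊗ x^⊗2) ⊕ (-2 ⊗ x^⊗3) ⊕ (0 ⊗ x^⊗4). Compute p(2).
p(2) = -3

A tropical monomial a ⊗ x^⊗i evaluates to a + i · x. Evaluating each term at x = 2:
  Term 0 contributes -3 + 0 · 2 = -3
  Term 1 contributes 7 + 1 · 2 = 9
  Term 2 contributes -1 + 2 · 2 = 3
  Term 3 contributes -2 + 3 · 2 = 4
  Term 4 contributes 0 + 4 · 2 = 8
p(2) = ⊕ of these = min[-3, 9, 3, 4, 8] = -3.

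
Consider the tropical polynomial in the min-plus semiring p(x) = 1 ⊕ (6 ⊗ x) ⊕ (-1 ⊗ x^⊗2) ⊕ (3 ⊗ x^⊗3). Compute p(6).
p(6) = 1

A tropical monomial a ⊗ x^⊗i evaluates to a + i · x. Evaluating each term at x = 6:
  Term 0 contributes 1 + 0 · 6 = 1
  Term 1 contributes 6 + 1 · 6 = 12
  Term 2 contributes -1 + 2 · 6 = 11
  Term 3 contributes 3 + 3 · 6 = 21
p(6) = ⊕ of these = min[1, 12, 11, 21] = 1.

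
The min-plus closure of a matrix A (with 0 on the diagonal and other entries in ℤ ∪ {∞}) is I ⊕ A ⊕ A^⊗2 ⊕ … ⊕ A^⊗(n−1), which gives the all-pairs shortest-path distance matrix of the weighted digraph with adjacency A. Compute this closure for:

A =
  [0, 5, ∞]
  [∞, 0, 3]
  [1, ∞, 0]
Closure =
  [0, 5, 8]
  [4, 0, 3]
  [1, 6, 0]

This is the Floyd-Warshall all-pairs shortest-path computation. For each intermediate vertex k = 0, 1, …, 2, update dist[i][j] ← min(dist[i][j], dist[i][k] + dist[k][j]). The final matrix gives, for each (i, j), the minimum total weight of any directed path from i to j (possibly empty when i = j).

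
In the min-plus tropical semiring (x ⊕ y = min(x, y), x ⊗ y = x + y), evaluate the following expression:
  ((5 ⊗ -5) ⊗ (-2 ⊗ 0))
((5 ⊗ -5) ⊗ (-2 ⊗ 0)) = -2

Expand innermost to outermost. Recall ⊕ takes the minimum of its arguments and ⊗ takes their sum. Working out the expression ((5 ⊗ -5) ⊗ (-2 ⊗ 0)) gives -2.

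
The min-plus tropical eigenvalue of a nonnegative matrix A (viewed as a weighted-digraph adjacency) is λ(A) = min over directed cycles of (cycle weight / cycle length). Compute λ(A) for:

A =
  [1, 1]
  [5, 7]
λ(A) = 1

Enumerate directed cycles and compute their means (weight / length). Sample:
  cycle 0 → 0: weight = 1, length = 1, mean = 1/1 ≈ 1.000
  cycle 1 → 1: weight = 7, length = 1, mean = 7/1 ≈ 7.000
  cycle 0 → 1 → 0: weight = 6, length = 2, mean = 6/2 ≈ 3.000
  cycle 1 → 0 → 1: weight = 6, length = 2, mean = 6/2 ≈ 3.000
Minimum mean = 1.000, attained e.g. along the cycle 0 → 0 with weight 1 and length 1. So λ(A) = 1/1 = 1.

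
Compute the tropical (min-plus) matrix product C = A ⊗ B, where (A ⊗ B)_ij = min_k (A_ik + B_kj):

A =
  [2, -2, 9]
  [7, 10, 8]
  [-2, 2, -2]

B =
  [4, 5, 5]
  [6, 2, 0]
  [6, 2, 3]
A ⊗ B =
  [4, 0, -2]
  [11, 10, 10]
  [2, 0, 1]

Apply the min-plus product entry-by-entry:
  C[0][0] = min over k of (A[0][0] + B[0][0] = 2 + 4 = 6, A[0][1] + B[1][0] = -2 + 6 = 4, A[0][2] + B[2][0] = 9 + 6 = 15) = 4 (attained at k = 1)
  C[0][1] = min over k of (A[0][0] + B[0][1] = 2 + 5 = 7, A[0][1] + B[1][1] = -2 + 2 = 0, A[0][2] + B[2][1] = 9 + 2 = 11) = 0 (attained at k = 1)
  C[0][2] = min over k of (A[0][0] + B[0][2] = 2 + 5 = 7, A[0][1] + B[1][2] = -2 + 0 = -2, A[0][2] + B[2][2] = 9 + 3 = 12) = -2 (attained at k = 1)
  C[1][0] = min over k of (A[1][0] + B[0][0] = 7 + 4 = 11, A[1][1] + B[1][0] = 10 + 6 = 16, A[1][2] + B[2][0] = 8 + 6 = 14) = 11 (attained at k = 0)
  C[1][1] = min over k of (A[1][0] + B[0][1] = 7 + 5 = 12, A[1][1] + B[1][1] = 10 + 2 = 12, A[1][2] + B[2][1] = 8 + 2 = 10) = 10 (attained at k = 2)
  C[1][2] = min over k of (A[1][0] + B[0][2] = 7 + 5 = 12, A[1][1] + B[1][2] = 10 + 0 = 10, A[1][2] + B[2][2] = 8 + 3 = 11) = 10 (attained at k = 1)
  C[2][0] = min over k of (A[2][0] + B[0][0] = -2 + 4 = 2, A[2][1] + B[1][0] = 2 + 6 = 8, A[2][2] + B[2][0] = -2 + 6 = 4) = 2 (attained at k = 0)
  C[2][1] = min over k of (A[2][0] + B[0][1] = -2 + 5 = 3, A[2][1] + B[1][1] = 2 + 2 = 4, A[2][2] + B[2][1] = -2 + 2 = 0) = 0 (attained at k = 2)
  C[2][2] = min over k of (A[2][0] + B[0][2] = -2 + 5 = 3, A[2][1] + B[1][2] = 2 + 0 = 2, A[2][2] + B[2][2] = -2 + 3 = 1) = 1 (attained at k = 2)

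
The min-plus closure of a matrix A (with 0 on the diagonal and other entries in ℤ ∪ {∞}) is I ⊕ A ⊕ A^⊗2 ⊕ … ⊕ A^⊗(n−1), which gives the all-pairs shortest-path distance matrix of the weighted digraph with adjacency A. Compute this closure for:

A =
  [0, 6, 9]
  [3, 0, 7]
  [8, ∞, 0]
Closure =
  [0, 6, 9]
  [3, 0, 7]
  [8, 14, 0]

This is the Floyd-Warshall all-pairs shortest-path computation. For each intermediate vertex k = 0, 1, …, 2, update dist[i][j] ← min(dist[i][j], dist[i][k] + dist[k][j]). The final matrix gives, for each (i, j), the minimum total weight of any directed path from i to j (possibly empty when i = j).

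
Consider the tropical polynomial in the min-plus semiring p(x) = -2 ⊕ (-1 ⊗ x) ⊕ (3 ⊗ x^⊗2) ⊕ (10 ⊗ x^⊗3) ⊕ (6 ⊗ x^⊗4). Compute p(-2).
p(-2) = -3

A tropical monomial a ⊗ x^⊗i evaluates to a + i · x. Evaluating each term at x = -2:
  Term 0 contributes -2 + 0 · -2 = -2
  Term 1 contributes -1 + 1 · -2 = -3
  Term 2 contributes 3 + 2 · -2 = -1
  Term 3 contributes 10 + 3 · -2 = 4
  Term 4 contributes 6 + 4 · -2 = -2
p(-2) = ⊕ of these = min[-2, -3, -1, 4, -2] = -3.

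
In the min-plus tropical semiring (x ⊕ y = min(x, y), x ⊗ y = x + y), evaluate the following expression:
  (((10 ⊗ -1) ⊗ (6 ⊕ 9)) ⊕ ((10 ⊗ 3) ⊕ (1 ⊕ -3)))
(((10 ⊗ -1) ⊗ (6 ⊕ 9)) ⊕ ((10 ⊗ 3) ⊕ (1 ⊕ -3))) = -3

Expand innermost to outermost. Recall ⊕ takes the minimum of its arguments and ⊗ takes their sum. Working out the expression (((10 ⊗ -1) ⊗ (6 ⊕ 9)) ⊕ ((10 ⊗ 3) ⊕ (1 ⊕ -3))) gives -3.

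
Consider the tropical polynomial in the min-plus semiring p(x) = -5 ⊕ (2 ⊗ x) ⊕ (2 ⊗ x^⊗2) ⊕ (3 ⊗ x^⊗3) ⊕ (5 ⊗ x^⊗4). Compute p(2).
p(2) = -5

A tropical monomial a ⊗ x^⊗i evaluates to a + i · x. Evaluating each term at x = 2:
  Term 0 contributes -5 + 0 · 2 = -5
  Term 1 contributes 2 + 1 · 2 = 4
  Term 2 contributes 2 + 2 · 2 = 6
  Term 3 contributes 3 + 3 · 2 = 9
  Term 4 contributes 5 + 4 · 2 = 13
p(2) = ⊕ of these = min[-5, 4, 6, 9, 13] = -5.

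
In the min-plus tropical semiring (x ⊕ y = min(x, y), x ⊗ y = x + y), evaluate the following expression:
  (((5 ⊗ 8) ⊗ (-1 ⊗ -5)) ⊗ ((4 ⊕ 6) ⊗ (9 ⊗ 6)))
(((5 ⊗ 8) ⊗ (-1 ⊗ -5)) ⊗ ((4 ⊕ 6) ⊗ (9 ⊗ 6))) = 26

Expand innermost to outermost. Recall ⊕ takes the minimum of its arguments and ⊗ takes their sum. Working out the expression (((5 ⊗ 8) ⊗ (-1 ⊗ -5)) ⊗ ((4 ⊕ 6) ⊗ (9 ⊗ 6))) gives 26.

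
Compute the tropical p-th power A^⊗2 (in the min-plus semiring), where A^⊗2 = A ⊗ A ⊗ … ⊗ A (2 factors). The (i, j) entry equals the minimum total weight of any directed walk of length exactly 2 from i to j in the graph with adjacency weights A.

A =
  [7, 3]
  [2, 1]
A^⊗2 =
  [5, 4]
  [3, 2]

Each entry (A^⊗2)_ij equals the minimum over all length-2 walks i = v_0 → v_1 → … → v_2 = j of Σ_t A[v_t][v_{t+1}]. For example, for (i, j) = (0, 1) we minimise over 2 possible intermediate vertex sequences; the minimum is 4, attained along the walk 0 → 1 → 1.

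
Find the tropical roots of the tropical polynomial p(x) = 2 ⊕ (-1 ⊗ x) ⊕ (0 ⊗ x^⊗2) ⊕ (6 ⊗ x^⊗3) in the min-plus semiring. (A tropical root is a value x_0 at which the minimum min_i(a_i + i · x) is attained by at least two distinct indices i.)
Roots: {-6, -1, 3}

Each tropical root is a break point of the lower envelope of the lines y = a_i + i · x (there are 4 lines, with slopes 0, 1, ..., 3). Only the lines that attain the minimum somewhere contribute to roots; other lines are dominated. Here the surviving (envelope) indices are i = 3, i = 2, i = 1, i = 0.
Intersections between consecutive envelope lines give the roots: for adjacent envelope indices i < j the intersection is x = (a_i − a_j) / (j − i). Reading off the sorted break points: {-6, -1, 3}.
Verification: at each break x_0, at least two indices attain the minimum of min_i(a_i + i · x_0).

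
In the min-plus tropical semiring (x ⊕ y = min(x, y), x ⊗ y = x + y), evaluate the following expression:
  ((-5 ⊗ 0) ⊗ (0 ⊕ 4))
((-5 ⊗ 0) ⊗ (0 ⊕ 4)) = -5

Expand innermost to outermost. Recall ⊕ takes the minimum of its arguments and ⊗ takes their sum. Working out the expression ((-5 ⊗ 0) ⊗ (0 ⊕ 4)) gives -5.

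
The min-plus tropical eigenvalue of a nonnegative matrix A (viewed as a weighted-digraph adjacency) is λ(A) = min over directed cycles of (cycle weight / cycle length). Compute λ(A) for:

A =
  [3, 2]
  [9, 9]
λ(A) = 3

Enumerate directed cycles and compute their means (weight / length). Sample:
  cycle 0 → 0: weight = 3, length = 1, mean = 3/1 ≈ 3.000
  cycle 1 → 1: weight = 9, length = 1, mean = 9/1 ≈ 9.000
  cycle 0 → 1 → 0: weight = 11, length = 2, mean = 11/2 ≈ 5.500
  cycle 1 → 0 → 1: weight = 11, length = 2, mean = 11/2 ≈ 5.500
Minimum mean = 3.000, attained e.g. along the cycle 0 → 0 with weight 3 and length 1. So λ(A) = 3/1 = 3.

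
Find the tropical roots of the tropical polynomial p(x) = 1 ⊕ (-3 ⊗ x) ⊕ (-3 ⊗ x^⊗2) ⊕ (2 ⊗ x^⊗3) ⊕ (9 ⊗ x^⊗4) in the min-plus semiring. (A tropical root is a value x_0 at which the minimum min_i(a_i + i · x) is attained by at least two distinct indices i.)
Roots: {-7, -5, 0, 4}

Each tropical root is a break point of the lower envelope of the lines y = a_i + i · x (there are 5 lines, with slopes 0, 1, ..., 4). Only the lines that attain the minimum somewhere contribute to roots; other lines are dominated. Here the surviving (envelope) indices are i = 4, i = 3, i = 2, i = 1, i = 0.
Intersections between consecutive envelope lines give the roots: for adjacent envelope indices i < j the intersection is x = (a_i − a_j) / (j − i). Reading off the sorted break points: {-7, -5, 0, 4}.
Verification: at each break x_0, at least two indices attain the minimum of min_i(a_i + i · x_0).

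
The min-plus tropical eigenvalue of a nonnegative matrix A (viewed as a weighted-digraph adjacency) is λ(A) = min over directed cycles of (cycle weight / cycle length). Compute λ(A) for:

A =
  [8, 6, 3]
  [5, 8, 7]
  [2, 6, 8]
λ(A) = 5/2

Enumerate directed cycles and compute their means (weight / length). Sample:
  cycle 0 → 0: weight = 8, length = 1, mean = 8/1 ≈ 8.000
  cycle 1 → 1: weight = 8, length = 1, mean = 8/1 ≈ 8.000
  cycle 2 → 2: weight = 8, length = 1, mean = 8/1 ≈ 8.000
  cycle 0 → 1 → 0: weight = 11, length = 2, mean = 11/2 ≈ 5.500
  cycle 0 → 2 → 0: weight = 5, length = 2, mean = 5/2 ≈ 2.500
  cycle 1 → 0 → 1: weight = 11, length = 2, mean = 11/2 ≈ 5.500
Minimum mean = 2.500, attained e.g. along the cycle 0 → 2 → 0 with weight 5 and length 2. So λ(A) = 5/2 = 5/2.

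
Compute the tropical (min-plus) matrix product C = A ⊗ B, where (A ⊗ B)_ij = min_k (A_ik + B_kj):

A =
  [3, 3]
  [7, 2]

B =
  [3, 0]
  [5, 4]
A ⊗ B =
  [6, 3]
  [7, 6]

Apply the min-plus product entry-by-entry:
  C[0][0] = min over k of (A[0][0] + B[0][0] = 3 + 3 = 6, A[0][1] + B[1][0] = 3 + 5 = 8) = 6 (attained at k = 0)
  C[0][1] = min over k of (A[0][0] + B[0][1] = 3 + 0 = 3, A[0][1] + B[1][1] = 3 + 4 = 7) = 3 (attained at k = 0)
  C[1][0] = min over k of (A[1][0] + B[0][0] = 7 + 3 = 10, A[1][1] + B[1][0] = 2 + 5 = 7) = 7 (attained at k = 1)
  C[1][1] = min over k of (A[1][0] + B[0][1] = 7 + 0 = 7, A[1][1] + B[1][1] = 2 + 4 = 6) = 6 (attained at k = 1)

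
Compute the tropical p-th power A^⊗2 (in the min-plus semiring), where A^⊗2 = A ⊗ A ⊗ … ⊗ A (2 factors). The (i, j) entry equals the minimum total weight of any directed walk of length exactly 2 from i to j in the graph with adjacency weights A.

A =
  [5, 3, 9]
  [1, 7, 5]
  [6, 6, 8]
A^⊗2 =
  [4, 8, 8]
  [6, 4, 10]
  [7, 9, 11]

Each entry (A^⊗2)_ij equals the minimum over all length-2 walks i = v_0 → v_1 → … → v_2 = j of Σ_t A[v_t][v_{t+1}]. For example, for (i, j) = (0, 2) we minimise over 3 possible intermediate vertex sequences; the minimum is 8, attained along the walk 0 → 1 → 2.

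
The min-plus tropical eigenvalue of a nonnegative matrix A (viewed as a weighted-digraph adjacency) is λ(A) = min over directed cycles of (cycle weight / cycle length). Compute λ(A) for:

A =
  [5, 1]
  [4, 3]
λ(A) = 5/2

Enumerate directed cycles and compute their means (weight / length). Sample:
  cycle 0 → 0: weight = 5, length = 1, mean = 5/1 ≈ 5.000
  cycle 1 → 1: weight = 3, length = 1, mean = 3/1 ≈ 3.000
  cycle 0 → 1 → 0: weight = 5, length = 2, mean = 5/2 ≈ 2.500
  cycle 1 → 0 → 1: weight = 5, length = 2, mean = 5/2 ≈ 2.500
Minimum mean = 2.500, attained e.g. along the cycle 0 → 1 → 0 with weight 5 and length 2. So λ(A) = 5/2 = 5/2.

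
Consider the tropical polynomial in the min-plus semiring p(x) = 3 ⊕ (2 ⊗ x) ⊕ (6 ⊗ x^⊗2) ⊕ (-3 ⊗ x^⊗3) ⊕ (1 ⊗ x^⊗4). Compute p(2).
p(2) = 3

A tropical monomial a ⊗ x^⊗i evaluates to a + i · x. Evaluating each term at x = 2:
  Term 0 contributes 3 + 0 · 2 = 3
  Term 1 contributes 2 + 1 · 2 = 4
  Term 2 contributes 6 + 2 · 2 = 10
  Term 3 contributes -3 + 3 · 2 = 3
  Term 4 contributes 1 + 4 · 2 = 9
p(2) = ⊕ of these = min[3, 4, 10, 3, 9] = 3.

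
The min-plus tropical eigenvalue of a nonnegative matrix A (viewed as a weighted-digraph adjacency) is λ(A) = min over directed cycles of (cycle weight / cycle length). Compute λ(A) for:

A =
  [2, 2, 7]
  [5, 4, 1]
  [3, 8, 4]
λ(A) = 2

Enumerate directed cycles and compute their means (weight / length). Sample:
  cycle 0 → 0: weight = 2, length = 1, mean = 2/1 ≈ 2.000
  cycle 1 → 1: weight = 4, length = 1, mean = 4/1 ≈ 4.000
  cycle 2 → 2: weight = 4, length = 1, mean = 4/1 ≈ 4.000
  cycle 0 → 1 → 0: weight = 7, length = 2, mean = 7/2 ≈ 3.500
  cycle 0 → 2 → 0: weight = 10, length = 2, mean = 10/2 ≈ 5.000
  cycle 1 → 0 → 1: weight = 7, length = 2, mean = 7/2 ≈ 3.500
Minimum mean = 2.000, attained e.g. along the cycle 0 → 0 with weight 2 and length 1. So λ(A) = 2/1 = 2.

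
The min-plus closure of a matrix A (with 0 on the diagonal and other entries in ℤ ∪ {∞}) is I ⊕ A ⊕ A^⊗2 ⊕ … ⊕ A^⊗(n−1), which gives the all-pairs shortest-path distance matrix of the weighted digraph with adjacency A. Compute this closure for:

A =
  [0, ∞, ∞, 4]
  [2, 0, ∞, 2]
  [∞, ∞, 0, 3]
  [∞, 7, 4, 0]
Closure =
  [0, 11, 8, 4]
  [2, 0, 6, 2]
  [12, 10, 0, 3]
  [9, 7, 4, 0]

This is the Floyd-Warshall all-pairs shortest-path computation. For each intermediate vertex k = 0, 1, …, 3, update dist[i][j] ← min(dist[i][j], dist[i][k] + dist[k][j]). The final matrix gives, for each (i, j), the minimum total weight of any directed path from i to j (possibly empty when i = j).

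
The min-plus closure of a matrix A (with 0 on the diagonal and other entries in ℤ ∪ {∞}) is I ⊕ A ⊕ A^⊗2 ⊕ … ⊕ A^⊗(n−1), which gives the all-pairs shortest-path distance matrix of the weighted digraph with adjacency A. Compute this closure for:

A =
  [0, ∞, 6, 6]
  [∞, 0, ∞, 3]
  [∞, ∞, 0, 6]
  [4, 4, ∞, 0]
Closure =
  [0, 10, 6, 6]
  [7, 0, 13, 3]
  [10, 10, 0, 6]
  [4, 4, 10, 0]

This is the Floyd-Warshall all-pairs shortest-path computation. For each intermediate vertex k = 0, 1, …, 3, update dist[i][j] ← min(dist[i][j], dist[i][k] + dist[k][j]). The final matrix gives, for each (i, j), the minimum total weight of any directed path from i to j (possibly empty when i = j).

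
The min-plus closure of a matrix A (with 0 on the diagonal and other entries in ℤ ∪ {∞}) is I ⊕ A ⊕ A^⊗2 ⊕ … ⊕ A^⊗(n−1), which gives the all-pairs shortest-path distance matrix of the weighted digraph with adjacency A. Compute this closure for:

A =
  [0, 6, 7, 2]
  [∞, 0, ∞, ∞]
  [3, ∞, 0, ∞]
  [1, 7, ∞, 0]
Closure =
  [0, 6, 7, 2]
  [∞, 0, ∞, ∞]
  [3, 9, 0, 5]
  [1, 7, 8, 0]

This is the Floyd-Warshall all-pairs shortest-path computation. For each intermediate vertex k = 0, 1, …, 3, update dist[i][j] ← min(dist[i][j], dist[i][k] + dist[k][j]). The final matrix gives, for each (i, j), the minimum total weight of any directed path from i to j (possibly empty when i = j).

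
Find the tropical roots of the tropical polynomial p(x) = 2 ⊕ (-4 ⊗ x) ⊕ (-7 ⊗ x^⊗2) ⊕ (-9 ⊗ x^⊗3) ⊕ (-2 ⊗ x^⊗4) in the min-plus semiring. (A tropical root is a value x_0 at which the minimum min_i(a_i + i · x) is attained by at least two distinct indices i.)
Roots: {-7, 2, 3, 6}

Each tropical root is a break point of the lower envelope of the lines y = a_i + i · x (there are 5 lines, with slopes 0, 1, ..., 4). Only the lines that attain the minimum somewhere contribute to roots; other lines are dominated. Here the surviving (envelope) indices are i = 4, i = 3, i = 2, i = 1, i = 0.
Intersections between consecutive envelope lines give the roots: for adjacent envelope indices i < j the intersection is x = (a_i − a_j) / (j − i). Reading off the sorted break points: {-7, 2, 3, 6}.
Verification: at each break x_0, at least two indices attain the minimum of min_i(a_i + i · x_0).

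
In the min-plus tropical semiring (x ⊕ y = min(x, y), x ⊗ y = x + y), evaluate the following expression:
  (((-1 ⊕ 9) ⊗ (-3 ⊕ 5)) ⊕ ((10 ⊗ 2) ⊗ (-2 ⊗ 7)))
(((-1 ⊕ 9) ⊗ (-3 ⊕ 5)) ⊕ ((10 ⊗ 2) ⊗ (-2 ⊗ 7))) = -4

Expand innermost to outermost. Recall ⊕ takes the minimum of its arguments and ⊗ takes their sum. Working out the expression (((-1 ⊕ 9) ⊗ (-3 ⊕ 5)) ⊕ ((10 ⊗ 2) ⊗ (-2 ⊗ 7))) gives -4.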